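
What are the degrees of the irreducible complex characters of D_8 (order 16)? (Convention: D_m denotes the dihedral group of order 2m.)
Dimensions: 1, 1, 1, 1, 2, 2, 2

There are 7 irreducibles (= number of conjugacy classes). Their dimensions d_i satisfy sum d_i^2 = |G| = 16: 1 + 1 + 1 + 1 + 4 + 4 + 4 = 16.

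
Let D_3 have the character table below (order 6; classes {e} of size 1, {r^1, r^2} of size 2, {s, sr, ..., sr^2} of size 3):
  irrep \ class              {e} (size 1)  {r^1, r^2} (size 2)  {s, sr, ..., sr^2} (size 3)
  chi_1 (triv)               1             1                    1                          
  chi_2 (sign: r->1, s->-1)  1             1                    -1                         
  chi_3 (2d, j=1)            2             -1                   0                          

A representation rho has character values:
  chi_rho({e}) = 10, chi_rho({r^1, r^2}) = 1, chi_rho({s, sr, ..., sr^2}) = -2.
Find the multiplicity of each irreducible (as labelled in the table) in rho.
Multiplicities: chi_1: 1, chi_2: 3, chi_3: 3.

Explanation: Use <chi_rho, chi> = (1/|G|) sum_C |C| * chi_rho(C) * conj(chi(C)) with |G| = 6 for each irreducible chi in the table:
  <chi_rho, chi_1> = (1/6)[1*(10)*conj(1) + 2*(1)*conj(1) + 3*(-2)*conj(1)]
      = (1/6)[(10) + (2) + (-6)] = 6/6 = 1
  <chi_rho, chi_2> = (1/6)[1*(10)*conj(1) + 2*(1)*conj(1) + 3*(-2)*conj(-1)]
      = (1/6)[(10) + (2) + (6)] = 18/6 = 3
  <chi_rho, chi_3> = (1/6)[1*(10)*conj(2) + 2*(1)*conj(-1) + 3*(-2)*conj(0)]
      = (1/6)[(20) + (-2) + (0)] = 18/6 = 3
Dimension check: dim(rho) = sum (mult * dim) = 1*1 + 3*1 + 3*2 = 10 = chi_rho(e) = 10.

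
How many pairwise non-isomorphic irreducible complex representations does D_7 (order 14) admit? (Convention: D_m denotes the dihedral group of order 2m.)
5

Working: The number of irreducible complex representations of a finite group equals its number of conjugacy classes. D_7 has 5 conjugacy classes ((n+3)/2 for n odd), so D_7 (order 14) has exactly 5 irreducible complex representations.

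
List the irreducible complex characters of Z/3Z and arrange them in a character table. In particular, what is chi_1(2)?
Character table of Z/3Z (irreps indexed chi_0,...,chi_2 with chi_k(m) = zeta_3^(k*m), zeta_3 = exp(2*pi*i/3)):
  irrep \ class  {0} (size 1)  {1} (size 1)    {2} (size 1)  
  chi_0          1             1               1             
  chi_1          1             exp(2*I*pi/3)   exp(-2*I*pi/3)
  chi_2          1             exp(-2*I*pi/3)  exp(2*I*pi/3) 

Spot check: chi_1(2) = zeta_3^(1*2) = zeta_3^2 = exp(-2*I*pi/3).

Argument: Z/3Z is abelian, so all 3 irreducible complex representations are 1-dimensional. They are given by chi_k(m) = zeta_3^(k*m) for k = 0,...,2. Row orthogonality: sum_m chi_k(m) conj(chi_l(m)) = 3 * [k = l].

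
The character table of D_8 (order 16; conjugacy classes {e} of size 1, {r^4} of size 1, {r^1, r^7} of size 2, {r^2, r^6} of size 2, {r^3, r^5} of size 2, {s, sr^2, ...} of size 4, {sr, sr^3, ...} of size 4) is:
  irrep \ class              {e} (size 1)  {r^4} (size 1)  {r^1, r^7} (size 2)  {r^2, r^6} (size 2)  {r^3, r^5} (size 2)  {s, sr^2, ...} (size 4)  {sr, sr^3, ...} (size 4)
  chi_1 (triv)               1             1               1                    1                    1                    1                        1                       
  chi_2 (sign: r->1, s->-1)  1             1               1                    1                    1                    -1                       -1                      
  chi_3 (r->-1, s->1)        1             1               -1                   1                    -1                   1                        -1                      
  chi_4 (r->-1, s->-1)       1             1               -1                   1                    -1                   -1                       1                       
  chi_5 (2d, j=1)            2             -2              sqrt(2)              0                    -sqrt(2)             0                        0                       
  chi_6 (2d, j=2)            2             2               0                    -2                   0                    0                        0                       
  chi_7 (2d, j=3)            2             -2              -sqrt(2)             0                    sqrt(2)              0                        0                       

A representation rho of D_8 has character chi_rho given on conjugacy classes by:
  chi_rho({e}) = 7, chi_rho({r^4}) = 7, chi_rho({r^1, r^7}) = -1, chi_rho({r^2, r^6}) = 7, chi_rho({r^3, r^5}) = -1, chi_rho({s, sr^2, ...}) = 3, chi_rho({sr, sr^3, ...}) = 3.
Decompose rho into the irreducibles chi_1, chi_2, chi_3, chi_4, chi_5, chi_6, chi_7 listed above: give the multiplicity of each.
Multiplicities: chi_1: 3, chi_2: 0, chi_3: 2, chi_4: 2, chi_5: 0, chi_6: 0, chi_7: 0.

Details: Use <chi_rho, chi> = (1/|G|) sum_C |C| * chi_rho(C) * conj(chi(C)) with |G| = 16 for each irreducible chi in the table:
  <chi_rho, chi_1> = (1/16)[1*(7)*conj(1) + 1*(7)*conj(1) + 2*(-1)*conj(1) + 2*(7)*conj(1) + 2*(-1)*conj(1) + 4*(3)*conj(1) + 4*(3)*conj(1)]
      = (1/16)[(7) + (7) + (-2) + (14) + (-2) + (12) + (12)] = 48/16 = 3
  <chi_rho, chi_2> = (1/16)[1*(7)*conj(1) + 1*(7)*conj(1) + 2*(-1)*conj(1) + 2*(7)*conj(1) + 2*(-1)*conj(1) + 4*(3)*conj(-1) + 4*(3)*conj(-1)]
      = (1/16)[(7) + (7) + (-2) + (14) + (-2) + (-12) + (-12)] = 0/16 = 0
  <chi_rho, chi_3> = (1/16)[1*(7)*conj(1) + 1*(7)*conj(1) + 2*(-1)*conj(-1) + 2*(7)*conj(1) + 2*(-1)*conj(-1) + 4*(3)*conj(1) + 4*(3)*conj(-1)]
      = (1/16)[(7) + (7) + (2) + (14) + (2) + (12) + (-12)] = 32/16 = 2
  <chi_rho, chi_4> = (1/16)[1*(7)*conj(1) + 1*(7)*conj(1) + 2*(-1)*conj(-1) + 2*(7)*conj(1) + 2*(-1)*conj(-1) + 4*(3)*conj(-1) + 4*(3)*conj(1)]
      = (1/16)[(7) + (7) + (2) + (14) + (2) + (-12) + (12)] = 32/16 = 2
  <chi_rho, chi_5> = (1/16)[1*(7)*conj(2) + 1*(7)*conj(-2) + 2*(-1)*conj(sqrt(2)) + 2*(7)*conj(0) + 2*(-1)*conj(-sqrt(2)) + 4*(3)*conj(0) + 4*(3)*conj(0)]
      = (1/16)[(14) + (-14) + (-2*sqrt(2)) + (0) + (2*sqrt(2)) + (0) + (0)] = 0/16 = 0
  <chi_rho, chi_6> = (1/16)[1*(7)*conj(2) + 1*(7)*conj(2) + 2*(-1)*conj(0) + 2*(7)*conj(-2) + 2*(-1)*conj(0) + 4*(3)*conj(0) + 4*(3)*conj(0)]
      = (1/16)[(14) + (14) + (0) + (-28) + (0) + (0) + (0)] = 0/16 = 0
  <chi_rho, chi_7> = (1/16)[1*(7)*conj(2) + 1*(7)*conj(-2) + 2*(-1)*conj(-sqrt(2)) + 2*(7)*conj(0) + 2*(-1)*conj(sqrt(2)) + 4*(3)*conj(0) + 4*(3)*conj(0)]
      = (1/16)[(14) + (-14) + (2*sqrt(2)) + (0) + (-2*sqrt(2)) + (0) + (0)] = 0/16 = 0
Dimension check: dim(rho) = sum (mult * dim) = 3*1 + 0*1 + 2*1 + 2*1 + 0*2 + 0*2 + 0*2 = 7 = chi_rho(e) = 7.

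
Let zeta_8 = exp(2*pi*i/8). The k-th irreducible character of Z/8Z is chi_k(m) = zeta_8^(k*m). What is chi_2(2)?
chi_2(2) = zeta_8^4 = -1

Derivation: chi_2(2) = zeta_8^(2*2) = zeta_8^4. Since zeta_8^8 = 1, this equals zeta_8^4 = exp(2*pi*i*4/8) = -1.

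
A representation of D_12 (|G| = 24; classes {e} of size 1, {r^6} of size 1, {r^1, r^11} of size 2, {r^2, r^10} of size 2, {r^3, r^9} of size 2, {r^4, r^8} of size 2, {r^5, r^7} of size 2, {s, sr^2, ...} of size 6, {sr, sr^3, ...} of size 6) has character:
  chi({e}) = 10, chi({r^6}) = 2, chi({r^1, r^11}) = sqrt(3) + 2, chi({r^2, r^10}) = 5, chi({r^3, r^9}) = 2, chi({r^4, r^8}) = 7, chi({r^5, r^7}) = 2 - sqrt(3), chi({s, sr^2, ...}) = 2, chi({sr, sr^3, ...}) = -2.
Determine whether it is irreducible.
Not irreducible (reducible): <chi, chi> = 14 > 1.

<chi, chi> = (1/|G|) sum_C |C| * |chi(C)|^2 = (1/24)[1*|10|^2 + 1*|2|^2 + 2*|sqrt(3) + 2|^2 + 2*|5|^2 + 2*|2|^2 + 2*|7|^2 + 2*|2 - sqrt(3)|^2 + 6*|2|^2 + 6*|-2|^2]
  = (1/24)[(100) + (4) + (8*sqrt(3) + 14) + (50) + (8) + (98) + (14 - 8*sqrt(3)) + (24) + (24)] = 336/24 = 14.
A character is irreducible iff <chi, chi> = 1, so this representation is reducible.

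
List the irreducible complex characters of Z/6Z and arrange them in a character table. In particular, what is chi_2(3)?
Character table of Z/6Z (irreps indexed chi_0,...,chi_5 with chi_k(m) = zeta_6^(k*m), zeta_6 = exp(2*pi*i/6)):
  irrep \ class  {0} (size 1)  {1} (size 1)    {2} (size 1)    {3} (size 1)  {4} (size 1)    {5} (size 1)  
  chi_0          1             1               1               1             1               1             
  chi_1          1             exp(I*pi/3)     exp(2*I*pi/3)   -1            exp(-2*I*pi/3)  exp(-I*pi/3)  
  chi_2          1             exp(2*I*pi/3)   exp(-2*I*pi/3)  1             exp(2*I*pi/3)   exp(-2*I*pi/3)
  chi_3          1             -1              1               -1            1               -1            
  chi_4          1             exp(-2*I*pi/3)  exp(2*I*pi/3)   1             exp(-2*I*pi/3)  exp(2*I*pi/3) 
  chi_5          1             exp(-I*pi/3)    exp(-2*I*pi/3)  -1            exp(2*I*pi/3)   exp(I*pi/3)   

Spot check: chi_2(3) = zeta_6^(2*3) = zeta_6^6 = 1.

Z/6Z is abelian, so all 6 irreducible complex representations are 1-dimensional. They are given by chi_k(m) = zeta_6^(k*m) for k = 0,...,5. Row orthogonality: sum_m chi_k(m) conj(chi_l(m)) = 6 * [k = l].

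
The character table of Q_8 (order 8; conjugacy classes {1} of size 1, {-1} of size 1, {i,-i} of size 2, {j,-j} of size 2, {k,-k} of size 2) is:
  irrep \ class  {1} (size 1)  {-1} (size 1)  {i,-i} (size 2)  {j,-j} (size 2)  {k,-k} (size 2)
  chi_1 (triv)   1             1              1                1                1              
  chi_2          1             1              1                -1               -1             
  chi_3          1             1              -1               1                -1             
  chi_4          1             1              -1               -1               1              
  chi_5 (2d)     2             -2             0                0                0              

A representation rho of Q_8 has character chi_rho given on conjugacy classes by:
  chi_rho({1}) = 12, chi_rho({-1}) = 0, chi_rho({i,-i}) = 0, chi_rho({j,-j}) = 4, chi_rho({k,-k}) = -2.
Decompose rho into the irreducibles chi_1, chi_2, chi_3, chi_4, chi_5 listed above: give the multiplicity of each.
Multiplicities: chi_1: 2, chi_2: 1, chi_3: 3, chi_4: 0, chi_5: 3.

Why: Use <chi_rho, chi> = (1/|G|) sum_C |C| * chi_rho(C) * conj(chi(C)) with |G| = 8 for each irreducible chi in the table:
  <chi_rho, chi_1> = (1/8)[1*(12)*conj(1) + 1*(0)*conj(1) + 2*(0)*conj(1) + 2*(4)*conj(1) + 2*(-2)*conj(1)]
      = (1/8)[(12) + (0) + (0) + (8) + (-4)] = 16/8 = 2
  <chi_rho, chi_2> = (1/8)[1*(12)*conj(1) + 1*(0)*conj(1) + 2*(0)*conj(1) + 2*(4)*conj(-1) + 2*(-2)*conj(-1)]
      = (1/8)[(12) + (0) + (0) + (-8) + (4)] = 8/8 = 1
  <chi_rho, chi_3> = (1/8)[1*(12)*conj(1) + 1*(0)*conj(1) + 2*(0)*conj(-1) + 2*(4)*conj(1) + 2*(-2)*conj(-1)]
      = (1/8)[(12) + (0) + (0) + (8) + (4)] = 24/8 = 3
  <chi_rho, chi_4> = (1/8)[1*(12)*conj(1) + 1*(0)*conj(1) + 2*(0)*conj(-1) + 2*(4)*conj(-1) + 2*(-2)*conj(1)]
      = (1/8)[(12) + (0) + (0) + (-8) + (-4)] = 0/8 = 0
  <chi_rho, chi_5> = (1/8)[1*(12)*conj(2) + 1*(0)*conj(-2) + 2*(0)*conj(0) + 2*(4)*conj(0) + 2*(-2)*conj(0)]
      = (1/8)[(24) + (0) + (0) + (0) + (0)] = 24/8 = 3
Dimension check: dim(rho) = sum (mult * dim) = 2*1 + 1*1 + 3*1 + 0*1 + 3*2 = 12 = chi_rho(e) = 12.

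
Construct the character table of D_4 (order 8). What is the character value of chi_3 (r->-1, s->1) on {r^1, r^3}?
Conjugacy classes: {e} of size 1, {r^2} of size 1, {r^1, r^3} of size 2, {s, sr^2, ...} of size 2, {sr, sr^3, ...} of size 2.
Character table:
  irrep \ class              {e} (size 1)  {r^2} (size 1)  {r^1, r^3} (size 2)  {s, sr^2, ...} (size 2)  {sr, sr^3, ...} (size 2)
  chi_1 (triv)               1             1               1                    1                        1                       
  chi_2 (sign: r->1, s->-1)  1             1               1                    -1                       -1                      
  chi_3 (r->-1, s->1)        1             1               -1                   1                        -1                      
  chi_4 (r->-1, s->-1)       1             1               -1                   -1                       1                       
  chi_5 (2d, j=1)            2             -2              0                    0                        0                       

Spot check: chi_3 (r->-1, s->1) on {r^1, r^3} = -1.

Derivation: D_4 has order 2*4 = 8 with 5 conjugacy classes, hence 5 irreducibles. Sum of squared dims 1 + 1 + 1 + 1 + 4 = 8 = |G|. Linear characters come from the abelianisation; the 2-dimensional irreps have character r^k -> 2*cos(2*pi*j*k/4), reflections -> 0.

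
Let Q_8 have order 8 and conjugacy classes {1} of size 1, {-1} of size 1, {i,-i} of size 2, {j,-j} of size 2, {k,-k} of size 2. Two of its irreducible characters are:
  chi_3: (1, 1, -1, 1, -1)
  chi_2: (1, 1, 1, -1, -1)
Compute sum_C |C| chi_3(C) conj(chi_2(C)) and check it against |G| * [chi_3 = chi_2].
Sum = 0; so <chi_3, chi_2> = 0 (distinct irreducibles are orthogonal).

Why: Compute term by term over conjugacy classes (|C| * chi_3(C) * conj(chi_2(C))):
  1*(1)*conj(1) + 1*(1)*conj(1) + 2*(-1)*conj(1) + 2*(1)*conj(-1) + 2*(-1)*conj(-1)
  = (1) + (1) + (-2) + (-2) + (2)
  = 0.
Dividing by |G| = 8 gives 0/8 = 0, matching the row-orthogonality relation <chi_3, chi_2> = [chi_3 = chi_2].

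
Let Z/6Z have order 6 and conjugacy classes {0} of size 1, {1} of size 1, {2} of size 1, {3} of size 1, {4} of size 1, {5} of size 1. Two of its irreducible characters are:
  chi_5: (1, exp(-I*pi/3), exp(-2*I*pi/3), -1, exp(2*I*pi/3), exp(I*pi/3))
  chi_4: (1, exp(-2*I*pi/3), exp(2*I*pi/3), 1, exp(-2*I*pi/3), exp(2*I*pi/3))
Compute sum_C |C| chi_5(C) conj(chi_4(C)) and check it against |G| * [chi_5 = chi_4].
Sum = 0; so <chi_5, chi_4> = 0 (distinct irreducibles are orthogonal).

Explanation: Compute term by term over conjugacy classes (|C| * chi_5(C) * conj(chi_4(C))):
  1*(1)*conj(1) + 1*(exp(-I*pi/3))*conj(exp(-2*I*pi/3)) + 1*(exp(-2*I*pi/3))*conj(exp(2*I*pi/3)) + 1*(-1)*conj(1) + 1*(exp(2*I*pi/3))*conj(exp(-2*I*pi/3)) + 1*(exp(I*pi/3))*conj(exp(2*I*pi/3))
  = (1) + (exp(I*pi/3)) + (exp(2*I*pi/3)) + (-1) + (exp(-2*I*pi/3)) + (exp(-I*pi/3))
  = 0.
(Exp terms are combined using exp(i*s)*conj(exp(i*t)) = exp(i*(s-t)), and sums of them are collapsed using the identity that for every m > 1 the m distinct m-th roots of unity sum to 0, e.g. 1 + exp(2*I*pi/3) + exp(-2*I*pi/3) = 0.)
Dividing by |G| = 6 gives 0/6 = 0, matching the row-orthogonality relation <chi_5, chi_4> = [chi_5 = chi_4].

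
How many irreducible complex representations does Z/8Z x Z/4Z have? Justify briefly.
32

Argument: The number of irreducible complex representations of a finite group equals its number of conjugacy classes. Z/8Z x Z/4Z is abelian of order 32, so every element is its own conjugacy class: 32 classes, so Z/8Z x Z/4Z (order 32) has exactly 32 irreducible complex representations.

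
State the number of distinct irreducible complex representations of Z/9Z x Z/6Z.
54

Explanation: The number of irreducible complex representations of a finite group equals its number of conjugacy classes. Z/9Z x Z/6Z is abelian of order 54, so every element is its own conjugacy class: 54 classes, so Z/9Z x Z/6Z (order 54) has exactly 54 irreducible complex representations.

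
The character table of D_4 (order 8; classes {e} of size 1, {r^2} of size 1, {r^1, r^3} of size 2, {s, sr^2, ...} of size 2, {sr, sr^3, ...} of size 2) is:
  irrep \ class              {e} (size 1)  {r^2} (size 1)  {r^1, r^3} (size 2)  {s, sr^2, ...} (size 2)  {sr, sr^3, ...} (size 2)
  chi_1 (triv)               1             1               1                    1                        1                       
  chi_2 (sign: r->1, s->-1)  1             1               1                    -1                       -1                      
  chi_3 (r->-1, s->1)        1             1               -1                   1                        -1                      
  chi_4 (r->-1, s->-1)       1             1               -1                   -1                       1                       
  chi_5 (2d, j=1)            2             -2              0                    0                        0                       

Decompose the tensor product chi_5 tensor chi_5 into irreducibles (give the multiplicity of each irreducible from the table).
chi_5 tensor chi_5 = chi_1 + chi_2 + chi_3 + chi_4 (all other irreducibles have multiplicity 0).

Why: The character of a tensor product is the pointwise product (chi_5 * chi_5)(C) = chi_5(C) * chi_5(C):
  {e}: (2)*(2), {r^2}: (-2)*(-2), {r^1, r^3}: (0)*(0), {s, sr^2, ...}: (0)*(0), {sr, sr^3, ...}: (0)*(0)
so (chi_5 * chi_5) takes values
  {e} -> 4, {r^2} -> 4, {r^1, r^3} -> 0, {s, sr^2, ...} -> 0, {sr, sr^3, ...} -> 0.
Now take the inner product of this character with each irreducible chi from the table, <chi_5*chi_5, chi> = (1/8) sum_C |C| (chi_5*chi_5)(C) conj(chi(C)):
  <chi_5*chi_5, chi_1> = (1/8)[1*(4)*conj(1) + 1*(4)*conj(1) + 2*(0)*conj(1) + 2*(0)*conj(1) + 2*(0)*conj(1)]
      = (1/8)[(4) + (4) + (0) + (0) + (0)] = 8/8 = 1
  <chi_5*chi_5, chi_2> = (1/8)[1*(4)*conj(1) + 1*(4)*conj(1) + 2*(0)*conj(1) + 2*(0)*conj(-1) + 2*(0)*conj(-1)]
      = (1/8)[(4) + (4) + (0) + (0) + (0)] = 8/8 = 1
  <chi_5*chi_5, chi_3> = (1/8)[1*(4)*conj(1) + 1*(4)*conj(1) + 2*(0)*conj(-1) + 2*(0)*conj(1) + 2*(0)*conj(-1)]
      = (1/8)[(4) + (4) + (0) + (0) + (0)] = 8/8 = 1
  <chi_5*chi_5, chi_4> = (1/8)[1*(4)*conj(1) + 1*(4)*conj(1) + 2*(0)*conj(-1) + 2*(0)*conj(-1) + 2*(0)*conj(1)]
      = (1/8)[(4) + (4) + (0) + (0) + (0)] = 8/8 = 1
  <chi_5*chi_5, chi_5> = (1/8)[1*(4)*conj(2) + 1*(4)*conj(-2) + 2*(0)*conj(0) + 2*(0)*conj(0) + 2*(0)*conj(0)]
      = (1/8)[(8) + (-8) + (0) + (0) + (0)] = 0/8 = 0
Hence the multiplicities are chi_1: 1, chi_2: 1, chi_3: 1, chi_4: 1. Dimension check: dim(chi_5)*dim(chi_5) = 2*2 = 4 and sum (mult * dim) = 1*1 + 1*1 + 1*1 + 1*1 = 4.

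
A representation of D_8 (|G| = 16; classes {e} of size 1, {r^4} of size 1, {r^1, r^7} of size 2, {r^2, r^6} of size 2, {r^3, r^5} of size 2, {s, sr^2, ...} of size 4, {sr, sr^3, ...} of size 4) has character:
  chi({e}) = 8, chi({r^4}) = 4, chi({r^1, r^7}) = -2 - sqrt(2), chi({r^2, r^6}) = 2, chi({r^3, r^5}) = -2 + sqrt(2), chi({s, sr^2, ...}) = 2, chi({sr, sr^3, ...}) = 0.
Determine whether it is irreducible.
Not irreducible (reducible): <chi, chi> = 8 > 1.

Proof sketch: <chi, chi> = (1/|G|) sum_C |C| * |chi(C)|^2 = (1/16)[1*|8|^2 + 1*|4|^2 + 2*|-2 - sqrt(2)|^2 + 2*|2|^2 + 2*|-2 + sqrt(2)|^2 + 4*|2|^2 + 4*|0|^2]
  = (1/16)[(64) + (16) + (8*sqrt(2) + 12) + (8) + (12 - 8*sqrt(2)) + (16) + (0)] = 128/16 = 8.
A character is irreducible iff <chi, chi> = 1, so this representation is reducible.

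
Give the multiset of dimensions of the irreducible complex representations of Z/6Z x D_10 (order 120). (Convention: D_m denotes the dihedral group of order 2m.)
Dimensions: 1, 1, 1, 1, 1, 1, 1, 1, 1, 1, 1, 1, 1, 1, 1, 1, 1, 1, 1, 1, 1, 1, 1, 1, 2, 2, 2, 2, 2, 2, 2, 2, 2, 2, 2, 2, 2, 2, 2, 2, 2, 2, 2, 2, 2, 2, 2, 2

Proof sketch: There are 48 irreducibles (= number of conjugacy classes). Their dimensions d_i satisfy sum d_i^2 = |G| = 120: 1 + 1 + 1 + 1 + 1 + 1 + 1 + 1 + 1 + 1 + 1 + 1 + 1 + 1 + 1 + 1 + 1 + 1 + 1 + 1 + 1 + 1 + 1 + 1 + 4 + 4 + 4 + 4 + 4 + 4 + 4 + 4 + 4 + 4 + 4 + 4 + 4 + 4 + 4 + 4 + 4 + 4 + 4 + 4 + 4 + 4 + 4 + 4 = 120. (For the product with Z/6Z: each of the 6 1-dim characters of Z/6Z tensors with each irrep of D_10, giving 6 copies of each D_10-dimension.)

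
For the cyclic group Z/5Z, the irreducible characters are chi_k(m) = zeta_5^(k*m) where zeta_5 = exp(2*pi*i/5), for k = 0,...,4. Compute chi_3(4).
chi_3(4) = zeta_5^12 = exp(4*I*pi/5)

Reasoning: chi_3(4) = zeta_5^(3*4) = zeta_5^12. Since zeta_5^5 = 1, this equals zeta_5^2 = exp(2*pi*i*2/5) = exp(4*I*pi/5).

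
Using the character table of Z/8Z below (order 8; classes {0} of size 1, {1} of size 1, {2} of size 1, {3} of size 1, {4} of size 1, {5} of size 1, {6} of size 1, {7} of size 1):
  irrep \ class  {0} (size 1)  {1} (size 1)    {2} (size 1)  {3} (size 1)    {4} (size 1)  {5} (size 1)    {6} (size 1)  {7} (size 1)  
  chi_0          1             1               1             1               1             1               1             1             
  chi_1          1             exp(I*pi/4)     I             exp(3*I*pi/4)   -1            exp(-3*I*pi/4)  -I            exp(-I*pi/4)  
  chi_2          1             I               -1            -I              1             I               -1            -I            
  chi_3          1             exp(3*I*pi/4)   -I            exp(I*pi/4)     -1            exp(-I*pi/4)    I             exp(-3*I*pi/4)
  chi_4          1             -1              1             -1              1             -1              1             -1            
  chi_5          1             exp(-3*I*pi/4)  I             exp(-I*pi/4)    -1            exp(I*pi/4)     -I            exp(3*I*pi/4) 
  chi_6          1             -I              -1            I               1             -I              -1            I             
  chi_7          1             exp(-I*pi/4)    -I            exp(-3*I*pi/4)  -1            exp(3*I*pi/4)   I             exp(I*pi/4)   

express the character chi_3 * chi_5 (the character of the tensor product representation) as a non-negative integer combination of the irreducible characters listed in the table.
chi_3 tensor chi_5 = chi_0 (all other irreducibles have multiplicity 0).

Argument: The character of a tensor product is the pointwise product (chi_3 * chi_5)(C) = chi_3(C) * chi_5(C):
  {0}: (1)*(1), {1}: (exp(3*I*pi/4))*(exp(-3*I*pi/4)), {2}: (-I)*(I), {3}: (exp(I*pi/4))*(exp(-I*pi/4)), {4}: (-1)*(-1), {5}: (exp(-I*pi/4))*(exp(I*pi/4)), {6}: (I)*(-I), {7}: (exp(-3*I*pi/4))*(exp(3*I*pi/4))
so (chi_3 * chi_5) takes values
  {0} -> 1, {1} -> 1, {2} -> 1, {3} -> 1, {4} -> 1, {5} -> 1, {6} -> 1, {7} -> 1.
Now take the inner product of this character with each irreducible chi from the table, <chi_3*chi_5, chi> = (1/8) sum_C |C| (chi_3*chi_5)(C) conj(chi(C)):
  <chi_3*chi_5, chi_0> = (1/8)[1*(1)*conj(1) + 1*(1)*conj(1) + 1*(1)*conj(1) + 1*(1)*conj(1) + 1*(1)*conj(1) + 1*(1)*conj(1) + 1*(1)*conj(1) + 1*(1)*conj(1)]
      = (1/8)[(1) + (1) + (1) + (1) + (1) + (1) + (1) + (1)] = 8/8 = 1
  <chi_3*chi_5, chi_1> = (1/8)[1*(1)*conj(1) + 1*(1)*conj(exp(I*pi/4)) + 1*(1)*conj(I) + 1*(1)*conj(exp(3*I*pi/4)) + 1*(1)*conj(-1) + 1*(1)*conj(exp(-3*I*pi/4)) + 1*(1)*conj(-I) + 1*(1)*conj(exp(-I*pi/4))]
      = (1/8)[(1) + (exp(-I*pi/4)) + (-I) + (exp(-3*I*pi/4)) + (-1) + (exp(3*I*pi/4)) + (I) + (exp(I*pi/4))] = 0/8 = 0
  <chi_3*chi_5, chi_2> = (1/8)[1*(1)*conj(1) + 1*(1)*conj(I) + 1*(1)*conj(-1) + 1*(1)*conj(-I) + 1*(1)*conj(1) + 1*(1)*conj(I) + 1*(1)*conj(-1) + 1*(1)*conj(-I)]
      = (1/8)[(1) + (-I) + (-1) + (I) + (1) + (-I) + (-1) + (I)] = 0/8 = 0
  <chi_3*chi_5, chi_3> = (1/8)[1*(1)*conj(1) + 1*(1)*conj(exp(3*I*pi/4)) + 1*(1)*conj(-I) + 1*(1)*conj(exp(I*pi/4)) + 1*(1)*conj(-1) + 1*(1)*conj(exp(-I*pi/4)) + 1*(1)*conj(I) + 1*(1)*conj(exp(-3*I*pi/4))]
      = (1/8)[(1) + (exp(-3*I*pi/4)) + (I) + (exp(-I*pi/4)) + (-1) + (exp(I*pi/4)) + (-I) + (exp(3*I*pi/4))] = 0/8 = 0
  <chi_3*chi_5, chi_4> = (1/8)[1*(1)*conj(1) + 1*(1)*conj(-1) + 1*(1)*conj(1) + 1*(1)*conj(-1) + 1*(1)*conj(1) + 1*(1)*conj(-1) + 1*(1)*conj(1) + 1*(1)*conj(-1)]
      = (1/8)[(1) + (-1) + (1) + (-1) + (1) + (-1) + (1) + (-1)] = 0/8 = 0
  <chi_3*chi_5, chi_5> = (1/8)[1*(1)*conj(1) + 1*(1)*conj(exp(-3*I*pi/4)) + 1*(1)*conj(I) + 1*(1)*conj(exp(-I*pi/4)) + 1*(1)*conj(-1) + 1*(1)*conj(exp(I*pi/4)) + 1*(1)*conj(-I) + 1*(1)*conj(exp(3*I*pi/4))]
      = (1/8)[(1) + (exp(3*I*pi/4)) + (-I) + (exp(I*pi/4)) + (-1) + (exp(-I*pi/4)) + (I) + (exp(-3*I*pi/4))] = 0/8 = 0
  <chi_3*chi_5, chi_6> = (1/8)[1*(1)*conj(1) + 1*(1)*conj(-I) + 1*(1)*conj(-1) + 1*(1)*conj(I) + 1*(1)*conj(1) + 1*(1)*conj(-I) + 1*(1)*conj(-1) + 1*(1)*conj(I)]
      = (1/8)[(1) + (I) + (-1) + (-I) + (1) + (I) + (-1) + (-I)] = 0/8 = 0
  <chi_3*chi_5, chi_7> = (1/8)[1*(1)*conj(1) + 1*(1)*conj(exp(-I*pi/4)) + 1*(1)*conj(-I) + 1*(1)*conj(exp(-3*I*pi/4)) + 1*(1)*conj(-1) + 1*(1)*conj(exp(3*I*pi/4)) + 1*(1)*conj(I) + 1*(1)*conj(exp(I*pi/4))]
      = (1/8)[(1) + (exp(I*pi/4)) + (I) + (exp(3*I*pi/4)) + (-1) + (exp(-3*I*pi/4)) + (-I) + (exp(-I*pi/4))] = 0/8 = 0
(Exp terms are combined using exp(i*s)*conj(exp(i*t)) = exp(i*(s-t)), and sums of them are collapsed using the identity that for every m > 1 the m distinct m-th roots of unity sum to 0, e.g. 1 + exp(2*I*pi/3) + exp(-2*I*pi/3) = 0.)
Hence the multiplicities are chi_0: 1. Dimension check: dim(chi_3)*dim(chi_5) = 1*1 = 1 and sum (mult * dim) = 1*1 = 1.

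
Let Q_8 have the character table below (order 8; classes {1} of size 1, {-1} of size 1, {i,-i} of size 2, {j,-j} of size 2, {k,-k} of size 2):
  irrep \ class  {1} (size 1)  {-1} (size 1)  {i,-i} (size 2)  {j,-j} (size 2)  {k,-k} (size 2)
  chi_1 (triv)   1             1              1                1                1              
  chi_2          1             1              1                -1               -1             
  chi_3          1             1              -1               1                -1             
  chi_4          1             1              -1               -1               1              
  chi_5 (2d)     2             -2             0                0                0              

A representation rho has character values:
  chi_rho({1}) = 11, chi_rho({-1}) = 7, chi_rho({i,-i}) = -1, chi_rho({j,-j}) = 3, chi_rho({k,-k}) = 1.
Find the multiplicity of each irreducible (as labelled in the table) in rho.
Multiplicities: chi_1: 3, chi_2: 1, chi_3: 3, chi_4: 2, chi_5: 1.

Explanation: Use <chi_rho, chi> = (1/|G|) sum_C |C| * chi_rho(C) * conj(chi(C)) with |G| = 8 for each irreducible chi in the table:
  <chi_rho, chi_1> = (1/8)[1*(11)*conj(1) + 1*(7)*conj(1) + 2*(-1)*conj(1) + 2*(3)*conj(1) + 2*(1)*conj(1)]
      = (1/8)[(11) + (7) + (-2) + (6) + (2)] = 24/8 = 3
  <chi_rho, chi_2> = (1/8)[1*(11)*conj(1) + 1*(7)*conj(1) + 2*(-1)*conj(1) + 2*(3)*conj(-1) + 2*(1)*conj(-1)]
      = (1/8)[(11) + (7) + (-2) + (-6) + (-2)] = 8/8 = 1
  <chi_rho, chi_3> = (1/8)[1*(11)*conj(1) + 1*(7)*conj(1) + 2*(-1)*conj(-1) + 2*(3)*conj(1) + 2*(1)*conj(-1)]
      = (1/8)[(11) + (7) + (2) + (6) + (-2)] = 24/8 = 3
  <chi_rho, chi_4> = (1/8)[1*(11)*conj(1) + 1*(7)*conj(1) + 2*(-1)*conj(-1) + 2*(3)*conj(-1) + 2*(1)*conj(1)]
      = (1/8)[(11) + (7) + (2) + (-6) + (2)] = 16/8 = 2
  <chi_rho, chi_5> = (1/8)[1*(11)*conj(2) + 1*(7)*conj(-2) + 2*(-1)*conj(0) + 2*(3)*conj(0) + 2*(1)*conj(0)]
      = (1/8)[(22) + (-14) + (0) + (0) + (0)] = 8/8 = 1
Dimension check: dim(rho) = sum (mult * dim) = 3*1 + 1*1 + 3*1 + 2*1 + 1*2 = 11 = chi_rho(e) = 11.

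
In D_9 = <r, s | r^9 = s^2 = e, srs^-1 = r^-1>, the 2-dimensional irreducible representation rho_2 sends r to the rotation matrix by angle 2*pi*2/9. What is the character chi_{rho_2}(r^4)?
chi_{rho_2}(r^4) = 2*cos(2*pi*2*4/9) = 2*cos(2*pi/9)

Explanation: rho_2(r^4) is rotation by angle 2*pi*2*4/9, whose trace is 2*cos(2*pi*2*4/9) = 2*cos(2*pi/9).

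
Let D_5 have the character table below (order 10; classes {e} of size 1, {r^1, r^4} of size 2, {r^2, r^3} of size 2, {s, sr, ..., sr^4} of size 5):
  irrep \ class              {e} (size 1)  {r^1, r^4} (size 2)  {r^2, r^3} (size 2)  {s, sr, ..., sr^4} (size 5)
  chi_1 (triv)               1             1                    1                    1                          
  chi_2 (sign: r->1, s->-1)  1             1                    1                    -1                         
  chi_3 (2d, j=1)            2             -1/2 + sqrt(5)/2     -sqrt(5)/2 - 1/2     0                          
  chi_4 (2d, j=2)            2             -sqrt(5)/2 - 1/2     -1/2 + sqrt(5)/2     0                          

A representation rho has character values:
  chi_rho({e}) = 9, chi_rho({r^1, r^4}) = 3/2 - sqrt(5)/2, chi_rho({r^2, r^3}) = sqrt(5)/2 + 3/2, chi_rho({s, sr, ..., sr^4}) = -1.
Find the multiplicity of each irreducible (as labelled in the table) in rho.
Multiplicities: chi_1: 1, chi_2: 2, chi_3: 1, chi_4: 2.

Details: Use <chi_rho, chi> = (1/|G|) sum_C |C| * chi_rho(C) * conj(chi(C)) with |G| = 10 for each irreducible chi in the table:
  <chi_rho, chi_1> = (1/10)[1*(9)*conj(1) + 2*(3/2 - sqrt(5)/2)*conj(1) + 2*(sqrt(5)/2 + 3/2)*conj(1) + 5*(-1)*conj(1)]
      = (1/10)[(9) + (3 - sqrt(5)) + (sqrt(5) + 3) + (-5)] = 10/10 = 1
  <chi_rho, chi_2> = (1/10)[1*(9)*conj(1) + 2*(3/2 - sqrt(5)/2)*conj(1) + 2*(sqrt(5)/2 + 3/2)*conj(1) + 5*(-1)*conj(-1)]
      = (1/10)[(9) + (3 - sqrt(5)) + (sqrt(5) + 3) + (5)] = 20/10 = 2
  <chi_rho, chi_3> = (1/10)[1*(9)*conj(2) + 2*(3/2 - sqrt(5)/2)*conj(-1/2 + sqrt(5)/2) + 2*(sqrt(5)/2 + 3/2)*conj(-sqrt(5)/2 - 1/2) + 5*(-1)*conj(0)]
      = (1/10)[(18) + (-4 + 2*sqrt(5)) + (-2*sqrt(5) - 4) + (0)] = 10/10 = 1
  <chi_rho, chi_4> = (1/10)[1*(9)*conj(2) + 2*(3/2 - sqrt(5)/2)*conj(-sqrt(5)/2 - 1/2) + 2*(sqrt(5)/2 + 3/2)*conj(-1/2 + sqrt(5)/2) + 5*(-1)*conj(0)]
      = (1/10)[(18) + (1 - sqrt(5)) + (1 + sqrt(5)) + (0)] = 20/10 = 2
Dimension check: dim(rho) = sum (mult * dim) = 1*1 + 2*1 + 1*2 + 2*2 = 9 = chi_rho(e) = 9.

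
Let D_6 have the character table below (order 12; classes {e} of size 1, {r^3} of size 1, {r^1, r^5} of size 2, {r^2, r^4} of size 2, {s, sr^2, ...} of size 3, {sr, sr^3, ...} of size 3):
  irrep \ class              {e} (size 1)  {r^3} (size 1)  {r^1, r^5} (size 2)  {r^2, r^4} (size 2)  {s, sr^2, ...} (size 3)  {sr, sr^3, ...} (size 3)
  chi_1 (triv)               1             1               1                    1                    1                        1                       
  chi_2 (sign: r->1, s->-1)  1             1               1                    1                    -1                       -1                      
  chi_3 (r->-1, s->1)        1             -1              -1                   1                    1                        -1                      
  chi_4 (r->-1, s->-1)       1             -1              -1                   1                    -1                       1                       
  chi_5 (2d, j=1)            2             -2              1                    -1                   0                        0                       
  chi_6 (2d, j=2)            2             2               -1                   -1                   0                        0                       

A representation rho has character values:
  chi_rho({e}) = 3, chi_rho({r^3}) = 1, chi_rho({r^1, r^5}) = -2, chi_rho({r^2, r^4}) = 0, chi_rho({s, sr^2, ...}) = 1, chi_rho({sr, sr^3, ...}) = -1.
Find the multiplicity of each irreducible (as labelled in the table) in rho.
Multiplicities: chi_1: 0, chi_2: 0, chi_3: 1, chi_4: 0, chi_5: 0, chi_6: 1.

Why: Use <chi_rho, chi> = (1/|G|) sum_C |C| * chi_rho(C) * conj(chi(C)) with |G| = 12 for each irreducible chi in the table:
  <chi_rho, chi_1> = (1/12)[1*(3)*conj(1) + 1*(1)*conj(1) + 2*(-2)*conj(1) + 2*(0)*conj(1) + 3*(1)*conj(1) + 3*(-1)*conj(1)]
      = (1/12)[(3) + (1) + (-4) + (0) + (3) + (-3)] = 0/12 = 0
  <chi_rho, chi_2> = (1/12)[1*(3)*conj(1) + 1*(1)*conj(1) + 2*(-2)*conj(1) + 2*(0)*conj(1) + 3*(1)*conj(-1) + 3*(-1)*conj(-1)]
      = (1/12)[(3) + (1) + (-4) + (0) + (-3) + (3)] = 0/12 = 0
  <chi_rho, chi_3> = (1/12)[1*(3)*conj(1) + 1*(1)*conj(-1) + 2*(-2)*conj(-1) + 2*(0)*conj(1) + 3*(1)*conj(1) + 3*(-1)*conj(-1)]
      = (1/12)[(3) + (-1) + (4) + (0) + (3) + (3)] = 12/12 = 1
  <chi_rho, chi_4> = (1/12)[1*(3)*conj(1) + 1*(1)*conj(-1) + 2*(-2)*conj(-1) + 2*(0)*conj(1) + 3*(1)*conj(-1) + 3*(-1)*conj(1)]
      = (1/12)[(3) + (-1) + (4) + (0) + (-3) + (-3)] = 0/12 = 0
  <chi_rho, chi_5> = (1/12)[1*(3)*conj(2) + 1*(1)*conj(-2) + 2*(-2)*conj(1) + 2*(0)*conj(-1) + 3*(1)*conj(0) + 3*(-1)*conj(0)]
      = (1/12)[(6) + (-2) + (-4) + (0) + (0) + (0)] = 0/12 = 0
  <chi_rho, chi_6> = (1/12)[1*(3)*conj(2) + 1*(1)*conj(2) + 2*(-2)*conj(-1) + 2*(0)*conj(-1) + 3*(1)*conj(0) + 3*(-1)*conj(0)]
      = (1/12)[(6) + (2) + (4) + (0) + (0) + (0)] = 12/12 = 1
Dimension check: dim(rho) = sum (mult * dim) = 0*1 + 0*1 + 1*1 + 0*1 + 0*2 + 1*2 = 3 = chi_rho(e) = 3.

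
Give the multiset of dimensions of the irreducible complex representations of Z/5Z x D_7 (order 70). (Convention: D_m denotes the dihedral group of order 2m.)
Dimensions: 1, 1, 1, 1, 1, 1, 1, 1, 1, 1, 2, 2, 2, 2, 2, 2, 2, 2, 2, 2, 2, 2, 2, 2, 2

Derivation: There are 25 irreducibles (= number of conjugacy classes). Their dimensions d_i satisfy sum d_i^2 = |G| = 70: 1 + 1 + 1 + 1 + 1 + 1 + 1 + 1 + 1 + 1 + 4 + 4 + 4 + 4 + 4 + 4 + 4 + 4 + 4 + 4 + 4 + 4 + 4 + 4 + 4 = 70. (For the product with Z/5Z: each of the 5 1-dim characters of Z/5Z tensors with each irrep of D_7, giving 5 copies of each D_7-dimension.)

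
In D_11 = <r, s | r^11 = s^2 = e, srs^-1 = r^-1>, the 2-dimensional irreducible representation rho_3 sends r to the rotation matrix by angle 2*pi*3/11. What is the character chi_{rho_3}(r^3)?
chi_{rho_3}(r^3) = 2*cos(2*pi*3*3/11) = 2*cos(4*pi/11)

Explanation: rho_3(r^3) is rotation by angle 2*pi*3*3/11, whose trace is 2*cos(2*pi*3*3/11) = 2*cos(4*pi/11).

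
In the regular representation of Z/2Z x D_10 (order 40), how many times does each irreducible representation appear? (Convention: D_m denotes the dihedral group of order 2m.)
Each irreducible V_i of dimension d_i appears with multiplicity d_i, i.e. rho_reg = (direct sum over all irreducibles V_i) d_i V_i. The irreducible dimensions for Z/2Z x D_10 are 1, 1, 1, 1, 1, 1, 1, 1, 2, 2, 2, 2, 2, 2, 2, 2: 8 irreducibles of dimension 1, each with multiplicity 1; 8 irreducibles of dimension 2, each with multiplicity 2. Total dimension 8*1*1 + 8*2*2 = 40 = |G|.

Explanation: General theorem: in the regular representation of a finite group G, each irreducible appears with multiplicity equal to its dimension. Check: dim(rho_reg) = sum d_i^2 = 1 + 1 + 1 + 1 + 1 + 1 + 1 + 1 + 4 + 4 + 4 + 4 + 4 + 4 + 4 + 4 = 40 = |G|.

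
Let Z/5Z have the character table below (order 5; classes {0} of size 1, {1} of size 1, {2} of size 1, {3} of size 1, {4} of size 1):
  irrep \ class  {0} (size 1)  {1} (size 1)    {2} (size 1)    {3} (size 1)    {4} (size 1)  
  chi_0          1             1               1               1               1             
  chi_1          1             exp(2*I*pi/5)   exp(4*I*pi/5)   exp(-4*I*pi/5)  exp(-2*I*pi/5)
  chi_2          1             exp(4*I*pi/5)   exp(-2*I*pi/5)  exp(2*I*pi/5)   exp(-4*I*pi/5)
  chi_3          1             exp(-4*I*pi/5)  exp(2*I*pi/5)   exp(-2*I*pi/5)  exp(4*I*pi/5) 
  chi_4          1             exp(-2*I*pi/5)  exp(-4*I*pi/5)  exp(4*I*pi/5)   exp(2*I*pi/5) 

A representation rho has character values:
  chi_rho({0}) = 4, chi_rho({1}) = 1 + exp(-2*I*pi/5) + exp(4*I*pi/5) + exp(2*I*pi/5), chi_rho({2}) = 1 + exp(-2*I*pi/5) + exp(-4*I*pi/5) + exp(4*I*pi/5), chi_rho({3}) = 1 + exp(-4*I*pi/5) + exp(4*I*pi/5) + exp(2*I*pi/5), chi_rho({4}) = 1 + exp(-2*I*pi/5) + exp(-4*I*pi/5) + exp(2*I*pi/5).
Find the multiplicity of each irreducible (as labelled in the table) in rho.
Multiplicities: chi_0: 1, chi_1: 1, chi_2: 1, chi_3: 0, chi_4: 1.

Derivation: Use <chi_rho, chi> = (1/|G|) sum_C |C| * chi_rho(C) * conj(chi(C)) with |G| = 5 for each irreducible chi in the table:
  <chi_rho, chi_0> = (1/5)[1*(4)*conj(1) + 1*(1 + exp(-2*I*pi/5) + exp(4*I*pi/5) + exp(2*I*pi/5))*conj(1) + 1*(1 + exp(-2*I*pi/5) + exp(-4*I*pi/5) + exp(4*I*pi/5))*conj(1) + 1*(1 + exp(-4*I*pi/5) + exp(4*I*pi/5) + exp(2*I*pi/5))*conj(1) + 1*(1 + exp(-2*I*pi/5) + exp(-4*I*pi/5) + exp(2*I*pi/5))*conj(1)]
      = (1/5)[(4) + (1 + exp(-2*I*pi/5) + exp(4*I*pi/5) + exp(2*I*pi/5)) + (1 + exp(-2*I*pi/5) + exp(-4*I*pi/5) + exp(4*I*pi/5)) + (1 + exp(-4*I*pi/5) + exp(4*I*pi/5) + exp(2*I*pi/5)) + (1 + exp(-2*I*pi/5) + exp(-4*I*pi/5) + exp(2*I*pi/5))] = 5/5 = 1
  <chi_rho, chi_1> = (1/5)[1*(4)*conj(1) + 1*(1 + exp(-2*I*pi/5) + exp(4*I*pi/5) + exp(2*I*pi/5))*conj(exp(2*I*pi/5)) + 1*(1 + exp(-2*I*pi/5) + exp(-4*I*pi/5) + exp(4*I*pi/5))*conj(exp(4*I*pi/5)) + 1*(1 + exp(-4*I*pi/5) + exp(4*I*pi/5) + exp(2*I*pi/5))*conj(exp(-4*I*pi/5)) + 1*(1 + exp(-2*I*pi/5) + exp(-4*I*pi/5) + exp(2*I*pi/5))*conj(exp(-2*I*pi/5))]
      = (1/5)[(4) + (1 + exp(-2*I*pi/5) + exp(-4*I*pi/5) + exp(2*I*pi/5)) + (1 + exp(-4*I*pi/5) + exp(4*I*pi/5) + exp(2*I*pi/5)) + (1 + exp(-2*I*pi/5) + exp(-4*I*pi/5) + exp(4*I*pi/5)) + (1 + exp(-2*I*pi/5) + exp(4*I*pi/5) + exp(2*I*pi/5))] = 5/5 = 1
  <chi_rho, chi_2> = (1/5)[1*(4)*conj(1) + 1*(1 + exp(-2*I*pi/5) + exp(4*I*pi/5) + exp(2*I*pi/5))*conj(exp(4*I*pi/5)) + 1*(1 + exp(-2*I*pi/5) + exp(-4*I*pi/5) + exp(4*I*pi/5))*conj(exp(-2*I*pi/5)) + 1*(1 + exp(-4*I*pi/5) + exp(4*I*pi/5) + exp(2*I*pi/5))*conj(exp(2*I*pi/5)) + 1*(1 + exp(-2*I*pi/5) + exp(-4*I*pi/5) + exp(2*I*pi/5))*conj(exp(-4*I*pi/5))]
      = (1/5)[(4) + (1 + exp(-2*I*pi/5) + exp(-4*I*pi/5) + exp(4*I*pi/5)) + (1 + exp(-2*I*pi/5) + exp(-4*I*pi/5) + exp(2*I*pi/5)) + (1 + exp(-2*I*pi/5) + exp(4*I*pi/5) + exp(2*I*pi/5)) + (1 + exp(-4*I*pi/5) + exp(4*I*pi/5) + exp(2*I*pi/5))] = 5/5 = 1
  <chi_rho, chi_3> = (1/5)[1*(4)*conj(1) + 1*(1 + exp(-2*I*pi/5) + exp(4*I*pi/5) + exp(2*I*pi/5))*conj(exp(-4*I*pi/5)) + 1*(1 + exp(-2*I*pi/5) + exp(-4*I*pi/5) + exp(4*I*pi/5))*conj(exp(2*I*pi/5)) + 1*(1 + exp(-4*I*pi/5) + exp(4*I*pi/5) + exp(2*I*pi/5))*conj(exp(-2*I*pi/5)) + 1*(1 + exp(-2*I*pi/5) + exp(-4*I*pi/5) + exp(2*I*pi/5))*conj(exp(4*I*pi/5))]
      = (1/5)[(4) + (-1) + (-1) + (-1) + (-1)] = 0/5 = 0
  <chi_rho, chi_4> = (1/5)[1*(4)*conj(1) + 1*(1 + exp(-2*I*pi/5) + exp(4*I*pi/5) + exp(2*I*pi/5))*conj(exp(-2*I*pi/5)) + 1*(1 + exp(-2*I*pi/5) + exp(-4*I*pi/5) + exp(4*I*pi/5))*conj(exp(-4*I*pi/5)) + 1*(1 + exp(-4*I*pi/5) + exp(4*I*pi/5) + exp(2*I*pi/5))*conj(exp(4*I*pi/5)) + 1*(1 + exp(-2*I*pi/5) + exp(-4*I*pi/5) + exp(2*I*pi/5))*conj(exp(2*I*pi/5))]
      = (1/5)[(4) + (1 + exp(-4*I*pi/5) + exp(4*I*pi/5) + exp(2*I*pi/5)) + (1 + exp(-2*I*pi/5) + exp(4*I*pi/5) + exp(2*I*pi/5)) + (1 + exp(-2*I*pi/5) + exp(-4*I*pi/5) + exp(2*I*pi/5)) + (1 + exp(-2*I*pi/5) + exp(-4*I*pi/5) + exp(4*I*pi/5))] = 5/5 = 1
(Exp terms are combined using exp(i*s)*conj(exp(i*t)) = exp(i*(s-t)), and sums of them are collapsed using the identity that for every m > 1 the m distinct m-th roots of unity sum to 0, e.g. 1 + exp(2*I*pi/3) + exp(-2*I*pi/3) = 0.)
Dimension check: dim(rho) = sum (mult * dim) = 1*1 + 1*1 + 1*1 + 0*1 + 1*1 = 4 = chi_rho(e) = 4.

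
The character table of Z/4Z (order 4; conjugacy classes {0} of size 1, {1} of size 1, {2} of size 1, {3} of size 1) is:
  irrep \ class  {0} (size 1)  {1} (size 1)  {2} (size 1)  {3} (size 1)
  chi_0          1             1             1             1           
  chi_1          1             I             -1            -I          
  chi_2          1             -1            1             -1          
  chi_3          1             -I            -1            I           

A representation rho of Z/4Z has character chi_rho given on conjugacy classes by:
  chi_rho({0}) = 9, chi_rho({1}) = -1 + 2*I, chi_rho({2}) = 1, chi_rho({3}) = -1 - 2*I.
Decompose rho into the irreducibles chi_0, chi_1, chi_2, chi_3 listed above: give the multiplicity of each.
Multiplicities: chi_0: 2, chi_1: 3, chi_2: 3, chi_3: 1.

Use <chi_rho, chi> = (1/|G|) sum_C |C| * chi_rho(C) * conj(chi(C)) with |G| = 4 for each irreducible chi in the table:
  <chi_rho, chi_0> = (1/4)[1*(9)*conj(1) + 1*(-1 + 2*I)*conj(1) + 1*(1)*conj(1) + 1*(-1 - 2*I)*conj(1)]
      = (1/4)[(9) + (-1 + 2*I) + (1) + (-1 - 2*I)] = 8/4 = 2
  <chi_rho, chi_1> = (1/4)[1*(9)*conj(1) + 1*(-1 + 2*I)*conj(I) + 1*(1)*conj(-1) + 1*(-1 - 2*I)*conj(-I)]
      = (1/4)[(9) + (2 + I) + (-1) + (2 - I)] = 12/4 = 3
  <chi_rho, chi_2> = (1/4)[1*(9)*conj(1) + 1*(-1 + 2*I)*conj(-1) + 1*(1)*conj(1) + 1*(-1 - 2*I)*conj(-1)]
      = (1/4)[(9) + (1 - 2*I) + (1) + (1 + 2*I)] = 12/4 = 3
  <chi_rho, chi_3> = (1/4)[1*(9)*conj(1) + 1*(-1 + 2*I)*conj(-I) + 1*(1)*conj(-1) + 1*(-1 - 2*I)*conj(I)]
      = (1/4)[(9) + (-2 - I) + (-1) + (-2 + I)] = 4/4 = 1
(Exp terms are combined using exp(i*s)*conj(exp(i*t)) = exp(i*(s-t)), and sums of them are collapsed using the identity that for every m > 1 the m distinct m-th roots of unity sum to 0, e.g. 1 + exp(2*I*pi/3) + exp(-2*I*pi/3) = 0.)
Dimension check: dim(rho) = sum (mult * dim) = 2*1 + 3*1 + 3*1 + 1*1 = 9 = chi_rho(e) = 9.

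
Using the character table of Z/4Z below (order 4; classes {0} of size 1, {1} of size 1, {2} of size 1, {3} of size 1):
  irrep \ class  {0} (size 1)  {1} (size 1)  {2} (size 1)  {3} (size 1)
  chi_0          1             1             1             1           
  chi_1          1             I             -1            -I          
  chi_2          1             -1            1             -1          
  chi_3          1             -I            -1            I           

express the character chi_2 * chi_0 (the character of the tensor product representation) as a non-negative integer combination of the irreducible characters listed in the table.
chi_2 tensor chi_0 = chi_2 (all other irreducibles have multiplicity 0).

Working: The character of a tensor product is the pointwise product (chi_2 * chi_0)(C) = chi_2(C) * chi_0(C):
  {0}: (1)*(1), {1}: (-1)*(1), {2}: (1)*(1), {3}: (-1)*(1)
so (chi_2 * chi_0) takes values
  {0} -> 1, {1} -> -1, {2} -> 1, {3} -> -1.
Now take the inner product of this character with each irreducible chi from the table, <chi_2*chi_0, chi> = (1/4) sum_C |C| (chi_2*chi_0)(C) conj(chi(C)):
  <chi_2*chi_0, chi_0> = (1/4)[1*(1)*conj(1) + 1*(-1)*conj(1) + 1*(1)*conj(1) + 1*(-1)*conj(1)]
      = (1/4)[(1) + (-1) + (1) + (-1)] = 0/4 = 0
  <chi_2*chi_0, chi_1> = (1/4)[1*(1)*conj(1) + 1*(-1)*conj(I) + 1*(1)*conj(-1) + 1*(-1)*conj(-I)]
      = (1/4)[(1) + (I) + (-1) + (-I)] = 0/4 = 0
  <chi_2*chi_0, chi_2> = (1/4)[1*(1)*conj(1) + 1*(-1)*conj(-1) + 1*(1)*conj(1) + 1*(-1)*conj(-1)]
      = (1/4)[(1) + (1) + (1) + (1)] = 4/4 = 1
  <chi_2*chi_0, chi_3> = (1/4)[1*(1)*conj(1) + 1*(-1)*conj(-I) + 1*(1)*conj(-1) + 1*(-1)*conj(I)]
      = (1/4)[(1) + (-I) + (-1) + (I)] = 0/4 = 0
(Exp terms are combined using exp(i*s)*conj(exp(i*t)) = exp(i*(s-t)), and sums of them are collapsed using the identity that for every m > 1 the m distinct m-th roots of unity sum to 0, e.g. 1 + exp(2*I*pi/3) + exp(-2*I*pi/3) = 0.)
Hence the multiplicities are chi_2: 1. Dimension check: dim(chi_2)*dim(chi_0) = 1*1 = 1 and sum (mult * dim) = 1*1 = 1.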